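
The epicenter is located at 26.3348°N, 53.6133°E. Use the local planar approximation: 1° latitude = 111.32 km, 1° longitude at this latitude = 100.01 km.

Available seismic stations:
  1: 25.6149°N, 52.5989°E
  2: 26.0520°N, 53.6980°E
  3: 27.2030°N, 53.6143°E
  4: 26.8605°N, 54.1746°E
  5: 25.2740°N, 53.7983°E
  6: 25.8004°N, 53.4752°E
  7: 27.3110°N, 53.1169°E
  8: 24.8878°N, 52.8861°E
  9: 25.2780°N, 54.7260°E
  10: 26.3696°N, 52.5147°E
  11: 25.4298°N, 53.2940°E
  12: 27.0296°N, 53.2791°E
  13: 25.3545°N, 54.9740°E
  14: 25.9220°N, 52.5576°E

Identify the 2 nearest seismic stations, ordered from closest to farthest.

2, 6

Distances from 26.3348°N, 53.6133°E:
1: √((-0.7199·111.32)² + (-1.0144·100.01)²) = √(6422.302276 + 10292.131718) = 129.2843 km
2: √((-0.2828·111.32)² + (0.0847·100.01)²) = √(991.071998 + 71.755249) = 32.6010 km
3: √((0.8682·111.32)² + (0.0010·100.01)²) = √(9340.840543 + 0.010002) = 96.6481 km
4: √((0.5257·111.32)² + (0.5613·100.01)²) = √(3424.698546 + 3151.207047) = 81.0920 km
5: √((-1.0608·111.32)² + (0.1850·100.01)²) = √(13944.836205 + 342.318453) = 119.5289 km
6: √((-0.5344·111.32)² + (-0.1381·100.01)²) = √(3538.989664 + 190.754245) = 61.0716 km
7: √((0.9762·111.32)² + (-0.4964·100.01)²) = √(11809.295827 + 2464.622451) = 119.4735 km
8: √((-1.4470·111.32)² + (-0.7272·100.01)²) = √(25946.779286 + 5289.256093) = 176.7372 km
9: √((-1.0568·111.32)² + (1.1127·100.01)²) = √(13839.869802 + 12383.489226) = 161.9363 km
10: √((0.0348·111.32)² + (-1.0986·100.01)²) = √(15.007380 + 12071.633565) = 109.9393 km
11: √((-0.9050·111.32)² + (-0.3193·100.01)²) = √(10149.474429 + 1019.728815) = 105.6845 km
12: √((0.6948·111.32)² + (-0.3342·100.01)²) = √(5982.270063 + 1117.119790) = 84.2579 km
13: √((-0.9803·111.32)² + (1.3607·100.01)²) = √(11908.701256 + 18518.748094) = 174.4347 km
14: √((-0.4128·111.32)² + (-1.0557·100.01)²) = √(2111.668651 + 11147.254016) = 115.1474 km
Sorted: 2 (32.6010 km) < 6 (61.0716 km) < 4 (81.0920 km) < 12 (84.2579 km) < …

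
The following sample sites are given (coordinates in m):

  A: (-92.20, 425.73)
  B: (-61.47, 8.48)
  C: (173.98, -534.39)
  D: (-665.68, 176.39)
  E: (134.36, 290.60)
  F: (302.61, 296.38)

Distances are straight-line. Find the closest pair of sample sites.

Pairwise distances:
E–F: 168.35 m
A–E: 263.80 m
B–E: 343.43 m
A–F: 415.46 m
A–B: 418.38 m
B–F: 464.16 m
B–C: 591.73 m
A–D: 625.34 m
B–D: 627.11 m
D–E: 808.15 m
C–E: 825.94 m
C–F: 840.67 m
D–F: 975.70 m
A–C: 996.33 m
C–D: 1100.11 m
Closest pair: E–F at 168.35 m.

E and F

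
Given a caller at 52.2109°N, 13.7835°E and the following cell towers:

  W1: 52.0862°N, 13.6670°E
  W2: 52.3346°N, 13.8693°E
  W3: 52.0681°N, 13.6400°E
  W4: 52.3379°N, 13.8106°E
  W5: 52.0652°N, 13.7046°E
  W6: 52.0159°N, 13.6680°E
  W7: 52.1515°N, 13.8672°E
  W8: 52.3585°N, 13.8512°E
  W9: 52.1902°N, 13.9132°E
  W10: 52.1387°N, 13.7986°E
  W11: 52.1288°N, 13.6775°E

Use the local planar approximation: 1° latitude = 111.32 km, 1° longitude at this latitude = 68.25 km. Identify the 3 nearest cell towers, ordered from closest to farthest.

W10, W7, W9

Distances from 52.2109°N, 13.7835°E:
W1: √((-0.1247·111.32)² + (-0.1165·68.25)²) = √(192.698930 + 63.220389) = 15.9975 km
W2: √((0.1237·111.32)² + (0.0858·68.25)²) = √(189.620721 + 34.290979) = 14.9637 km
W3: √((-0.1428·111.32)² + (-0.1435·68.25)²) = √(252.698585 + 95.919988) = 18.6713 km
W4: √((0.1270·111.32)² + (0.0271·68.25)²) = √(199.872865 + 3.420928) = 14.2581 km
W5: √((-0.1457·111.32)² + (-0.0789·68.25)²) = √(263.066471 + 28.997417) = 17.0899 km
W6: √((-0.1950·111.32)² + (-0.1155·68.25)²) = √(471.211215 + 62.139718) = 23.0944 km
W7: √((-0.0594·111.32)² + (0.0837·68.25)²) = √(43.723940 + 32.632942) = 8.7382 km
W8: √((0.1476·111.32)² + (0.0677·68.25)²) = √(269.972240 + 21.349251) = 17.0681 km
W9: √((-0.0207·111.32)² + (0.1297·68.25)²) = √(5.309909 + 78.358347) = 9.1470 km
W10: √((-0.0722·111.32)² + (0.0151·68.25)²) = √(64.598256 + 1.062085) = 8.1031 km
W11: √((-0.0821·111.32)² + (-0.1060·68.25)²) = √(83.528121 + 52.337990) = 11.6562 km
Sorted: W10 (8.1031 km) < W7 (8.7382 km) < W9 (9.1470 km) < W11 (11.6562 km) < W4 (14.2581 km) < …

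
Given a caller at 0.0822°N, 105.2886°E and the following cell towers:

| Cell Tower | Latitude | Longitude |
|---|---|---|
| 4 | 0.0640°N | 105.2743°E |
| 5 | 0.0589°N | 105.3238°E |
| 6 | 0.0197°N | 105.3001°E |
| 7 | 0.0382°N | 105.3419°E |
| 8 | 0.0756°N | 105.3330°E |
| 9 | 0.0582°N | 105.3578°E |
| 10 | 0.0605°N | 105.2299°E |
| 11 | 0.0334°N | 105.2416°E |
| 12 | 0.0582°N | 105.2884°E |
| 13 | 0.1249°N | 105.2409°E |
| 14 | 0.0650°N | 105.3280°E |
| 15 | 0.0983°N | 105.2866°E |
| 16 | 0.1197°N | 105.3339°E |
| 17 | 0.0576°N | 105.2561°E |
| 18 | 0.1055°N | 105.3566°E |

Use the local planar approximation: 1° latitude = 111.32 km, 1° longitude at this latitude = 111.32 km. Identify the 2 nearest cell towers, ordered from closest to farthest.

15, 4

Distances from 0.0822°N, 105.2886°E:
4: 2.5766 km
5: 4.6991 km
6: 7.0743 km
7: 7.6939 km
8: 4.9969 km
9: 8.1535 km
10: 6.9667 km
11: 7.5422 km
12: 2.6718 km
13: 7.1267 km
14: 4.7857 km
15: 1.8060 km
16: 6.5465 km
17: 4.5374 km
18: 8.0018 km
Sorted: 15 (1.8060 km) < 4 (2.5766 km) < 12 (2.6718 km) < 17 (4.5374 km) < …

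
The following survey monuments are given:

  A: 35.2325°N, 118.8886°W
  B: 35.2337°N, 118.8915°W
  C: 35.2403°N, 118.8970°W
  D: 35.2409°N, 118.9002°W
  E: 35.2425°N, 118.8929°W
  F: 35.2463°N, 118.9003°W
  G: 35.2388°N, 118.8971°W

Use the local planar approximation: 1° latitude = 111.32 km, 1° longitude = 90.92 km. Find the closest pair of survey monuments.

C and G

Pairwise distances:
A–B: 0.2956 km
A–C: 1.1564 km
A–D: 1.4095 km
A–E: 1.1799 km
A–F: 1.8686 km
A–G: 1.0436 km
B–C: 0.8887 km
B–D: 1.1261 km
B–E: 0.9879 km
B–F: 1.6148 km
B–G: 0.7626 km
C–D: 0.2985 km
C–E: 0.4460 km
C–F: 0.7322 km
C–G: 0.1672 km
D–E: 0.6872 km
D–F: 0.6012 km
D–G: 0.3662 km
E–F: 0.7947 km
E–G: 0.5617 km
F–G: 0.8841 km
Closest pair: C–G at 0.1672 km.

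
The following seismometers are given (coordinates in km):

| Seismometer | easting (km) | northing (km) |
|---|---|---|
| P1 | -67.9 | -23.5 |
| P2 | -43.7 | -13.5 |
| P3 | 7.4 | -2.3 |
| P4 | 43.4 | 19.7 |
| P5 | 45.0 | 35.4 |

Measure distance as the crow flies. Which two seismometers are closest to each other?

P4 and P5

Pairwise distances:
P4–P5: 15.8 km
P1–P2: 26.2 km
P3–P4: 42.2 km
P2–P3: 52.3 km
P3–P5: 53.2 km
P1–P3: 78.2 km
P2–P4: 93.2 km
P2–P5: 101.3 km
P1–P4: 119.4 km
P1–P5: 127.3 km
Closest pair: P4–P5 at 15.8 km.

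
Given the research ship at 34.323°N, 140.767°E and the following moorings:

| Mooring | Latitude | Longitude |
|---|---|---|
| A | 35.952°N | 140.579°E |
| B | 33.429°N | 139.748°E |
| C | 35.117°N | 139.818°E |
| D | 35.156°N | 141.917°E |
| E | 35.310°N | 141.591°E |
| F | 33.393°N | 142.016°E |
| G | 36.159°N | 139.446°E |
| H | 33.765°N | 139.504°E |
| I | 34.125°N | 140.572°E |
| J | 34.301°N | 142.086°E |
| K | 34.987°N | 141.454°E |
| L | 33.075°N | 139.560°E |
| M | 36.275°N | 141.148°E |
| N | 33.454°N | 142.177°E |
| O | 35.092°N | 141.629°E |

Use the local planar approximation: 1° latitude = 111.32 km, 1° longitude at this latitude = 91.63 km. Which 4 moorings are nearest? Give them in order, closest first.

I, K, O, J

Distances from 34.323°N, 140.767°E:
A: √((1.629·111.32)² + (-0.188·91.63)²) = √(32884.29715 + 296.75024) = 182.157 km
B: √((-0.894·111.32)² + (-1.019·91.63)²) = √(9904.24632 + 8718.13804) = 136.464 km
C: √((0.794·111.32)² + (-0.949·91.63)²) = √(7812.45269 + 7561.49724) = 123.992 km
D: √((0.833·111.32)² + (1.150·91.63)²) = √(8598.77130 + 11103.78525) = 140.366 km
E: √((0.987·111.32)² + (0.824·91.63)²) = √(12072.04097 + 5700.72113) = 133.315 km
F: √((-0.930·111.32)² + (1.249·91.63)²) = √(10717.96396 + 13097.85716) = 154.324 km
G: √((1.836·111.32)² + (-1.321·91.63)²) = √(41772.62325 + 14651.46353) = 237.538 km
H: √((-0.558·111.32)² + (-1.263·91.63)²) = √(3858.46703 + 13393.12969) = 131.345 km
I: √((-0.198·111.32)² + (-0.195·91.63)²) = √(485.82155 + 319.26006) = 28.374 km
J: √((-0.022·111.32)² + (1.319·91.63)²) = √(5.99780 + 14607.13235) = 120.885 km
K: √((0.664·111.32)² + (0.687·91.63)²) = √(5463.64602 + 3962.67858) = 97.089 km
L: √((-1.248·111.32)² + (-1.207·91.63)²) = √(19300.81136 + 12231.78710) = 177.574 km
M: √((1.952·111.32)² + (0.381·91.63)²) = √(47217.82976 + 1218.78002) = 220.083 km
N: √((-0.869·111.32)² + (1.410·91.63)²) = √(9358.06265 + 16692.20072) = 161.401 km
O: √((0.769·111.32)² + (0.862·91.63)²) = √(7328.22972 + 6238.63970) = 116.477 km
Sorted: I (28.374 km) < K (97.089 km) < O (116.477 km) < J (120.885 km) < C (123.992 km) < H (131.345 km) < …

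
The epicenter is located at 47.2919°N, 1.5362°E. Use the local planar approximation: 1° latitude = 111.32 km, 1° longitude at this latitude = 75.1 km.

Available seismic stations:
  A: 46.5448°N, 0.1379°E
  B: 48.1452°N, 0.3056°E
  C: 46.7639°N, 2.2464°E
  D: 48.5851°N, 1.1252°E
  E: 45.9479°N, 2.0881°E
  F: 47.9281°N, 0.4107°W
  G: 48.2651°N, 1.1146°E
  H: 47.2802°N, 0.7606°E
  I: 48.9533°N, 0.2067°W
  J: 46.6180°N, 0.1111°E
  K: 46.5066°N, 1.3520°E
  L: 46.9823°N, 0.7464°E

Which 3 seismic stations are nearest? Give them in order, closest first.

H, L, C

Distances from 47.2919°N, 1.5362°E:
A: √((-0.7471·111.32)² + (-1.3983·75.1)²) = √(6916.778498 + 11027.589452) = 133.9566 km
B: √((0.8533·111.32)² + (-1.2306·75.1)²) = √(9022.977753 + 8541.097814) = 132.5295 km
C: √((-0.5280·111.32)² + (0.7102·75.1)²) = √(3454.731027 + 2844.731029) = 79.3692 km
D: √((1.2932·111.32)² + (-0.4110·75.1)²) = √(20724.200591 + 952.716129) = 147.2308 km
E: √((-1.3440·111.32)² + (0.5519·75.1)²) = √(22384.372934 + 1717.911006) = 155.2491 km
F: √((0.6362·111.32)² + (-1.9469·75.1)²) = √(5015.725089 + 21378.004505) = 162.4615 km
G: √((0.9732·111.32)² + (-0.4216·75.1)²) = √(11736.824100 + 1002.492376) = 112.8686 km
H: √((-0.0117·111.32)² + (-0.7756·75.1)²) = √(1.696360 + 3392.778246) = 58.2621 km
I: √((1.6614·111.32)² + (-1.7429·75.1)²) = √(34205.410564 + 17132.660689) = 226.5791 km
J: √((-0.6739·111.32)² + (-1.4251·75.1)²) = √(5627.782544 + 11454.352766) = 130.6986 km
K: √((-0.7853·111.32)² + (-0.1842·75.1)²) = √(7642.185765 + 191.363509) = 88.5073 km
L: √((-0.3096·111.32)² + (-0.7898·75.1)²) = √(1187.813616 + 3518.148223) = 68.6000 km
Sorted: H (58.2621 km) < L (68.6000 km) < C (79.3692 km) < K (88.5073 km) < G (112.8686 km) < …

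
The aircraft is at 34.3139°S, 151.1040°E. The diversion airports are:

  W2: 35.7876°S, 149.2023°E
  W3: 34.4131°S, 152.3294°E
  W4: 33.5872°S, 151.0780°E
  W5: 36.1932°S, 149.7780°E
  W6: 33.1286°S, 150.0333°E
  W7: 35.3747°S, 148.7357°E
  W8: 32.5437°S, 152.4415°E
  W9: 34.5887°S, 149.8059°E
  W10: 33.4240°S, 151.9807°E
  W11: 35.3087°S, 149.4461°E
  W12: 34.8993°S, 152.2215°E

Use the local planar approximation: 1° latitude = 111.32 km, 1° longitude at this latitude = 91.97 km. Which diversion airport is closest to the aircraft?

W4

Distances from 34.3139°S, 151.1040°E:
W2: 239.7977 km
W3: 113.2398 km
W4: 80.9316 km
W5: 242.1539 km
W6: 164.6419 km
W7: 247.7643 km
W8: 232.3006 km
W9: 123.2431 km
W10: 127.7295 km
W11: 188.4485 km
W12: 121.6951 km
Minimum: W4 at 80.9316 km.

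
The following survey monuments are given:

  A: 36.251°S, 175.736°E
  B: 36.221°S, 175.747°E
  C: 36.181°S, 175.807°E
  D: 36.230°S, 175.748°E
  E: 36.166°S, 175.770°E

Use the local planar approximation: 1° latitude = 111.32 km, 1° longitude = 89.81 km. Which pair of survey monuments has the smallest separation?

B and D

Pairwise distances:
A–B: 3.483 km
A–C: 10.069 km
A–D: 2.574 km
A–E: 9.943 km
B–C: 6.990 km
B–D: 1.006 km
B–E: 6.462 km
C–D: 7.605 km
C–E: 3.719 km
D–E: 7.393 km
Closest pair: B–D at 1.006 km.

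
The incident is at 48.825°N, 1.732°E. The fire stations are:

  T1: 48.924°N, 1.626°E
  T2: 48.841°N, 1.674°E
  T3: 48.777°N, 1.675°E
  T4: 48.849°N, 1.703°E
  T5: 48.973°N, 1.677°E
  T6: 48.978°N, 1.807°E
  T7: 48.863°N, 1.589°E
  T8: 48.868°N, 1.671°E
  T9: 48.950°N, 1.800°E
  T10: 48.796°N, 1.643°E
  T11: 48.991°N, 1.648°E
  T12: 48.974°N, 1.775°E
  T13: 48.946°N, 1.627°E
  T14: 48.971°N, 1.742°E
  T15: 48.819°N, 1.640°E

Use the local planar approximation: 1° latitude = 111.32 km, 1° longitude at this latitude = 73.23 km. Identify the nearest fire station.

Distances from 48.825°N, 1.732°E:
T1: 13.480 km
T2: 4.606 km
T3: 6.780 km
T4: 3.413 km
T5: 16.961 km
T6: 17.896 km
T7: 11.294 km
T8: 6.547 km
T9: 14.779 km
T10: 7.273 km
T11: 19.476 km
T12: 16.883 km
T13: 15.510 km
T14: 16.269 km
T15: 6.770 km
Minimum: T4 at 3.413 km.

T4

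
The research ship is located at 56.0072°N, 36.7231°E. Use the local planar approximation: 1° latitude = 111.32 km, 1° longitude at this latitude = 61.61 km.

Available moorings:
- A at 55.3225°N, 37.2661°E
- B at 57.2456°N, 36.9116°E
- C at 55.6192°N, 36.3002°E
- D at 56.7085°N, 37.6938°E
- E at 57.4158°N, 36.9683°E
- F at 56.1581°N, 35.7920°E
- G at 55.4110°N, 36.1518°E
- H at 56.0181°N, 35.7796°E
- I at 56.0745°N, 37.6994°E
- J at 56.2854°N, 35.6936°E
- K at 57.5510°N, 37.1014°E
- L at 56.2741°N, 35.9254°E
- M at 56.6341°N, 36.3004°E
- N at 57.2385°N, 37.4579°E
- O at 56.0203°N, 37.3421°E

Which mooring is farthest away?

Distances from 56.0072°N, 36.7231°E:
A: 83.2394 km
B: 138.3470 km
C: 50.4422 km
D: 98.3430 km
E: 157.5314 km
F: 59.7740 km
G: 75.1247 km
H: 58.1417 km
I: 60.6146 km
J: 70.5843 km
K: 173.4291 km
L: 57.4293 km
M: 74.4874 km
N: 144.3509 km
O: 38.1645 km
Maximum: K at 173.4291 km.

K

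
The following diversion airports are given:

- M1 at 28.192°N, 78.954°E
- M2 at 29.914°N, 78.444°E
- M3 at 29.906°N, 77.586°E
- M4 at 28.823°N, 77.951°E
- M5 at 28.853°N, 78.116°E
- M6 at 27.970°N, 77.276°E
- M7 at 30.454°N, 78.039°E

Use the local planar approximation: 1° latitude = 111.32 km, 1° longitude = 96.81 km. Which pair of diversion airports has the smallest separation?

M4 and M5

Pairwise distances:
M1–M2: √((1.722·111.32)² + (-0.510·96.81)²) = √(36746.22158 + 2437.70300) = 197.949 km
M1–M3: √((1.714·111.32)² + (-1.368·96.81)²) = √(36405.58637 + 17539.31529) = 232.260 km
M1–M4: √((0.631·111.32)² + (-1.003·96.81)²) = √(4934.06781 + 9428.49351) = 119.844 km
M1–M5: √((0.661·111.32)² + (-0.838·96.81)²) = √(5414.38725 + 6581.55443) = 109.526 km
M1–M6: √((-0.222·111.32)² + (-1.678·96.81)²) = √(610.73435 + 26389.08629) = 164.316 km
M1–M7: √((2.262·111.32)² + (-0.915·96.81)²) = √(63406.18106 + 7846.62014) = 266.932 km
M2–M3: √((-0.008·111.32)² + (-0.858·96.81)²) = √(0.79310 + 6899.45865) = 83.068 km
M2–M4: √((-1.091·111.32)² + (-0.493·96.81)²) = √(14750.13165 + 2277.89803) = 130.491 km
M2–M5: √((-1.061·111.32)² + (-0.328·96.81)²) = √(13950.09493 + 1008.29619) = 122.305 km
M2–M6: √((-1.944·111.32)² + (-1.168·96.81)²) = √(46831.59146 + 12785.74757) = 244.167 km
M2–M7: √((0.540·111.32)² + (-0.405·96.81)²) = √(3613.54872 + 1537.27118) = 71.769 km
M3–M4: √((-1.083·111.32)² + (0.365·96.81)²) = √(14534.60751 + 1248.60816) = 125.631 km
M3–M5: √((-1.053·111.32)² + (0.530·96.81)²) = √(13740.51902 + 2632.64427) = 127.958 km
M3–M6: √((-1.936·111.32)² + (-0.310·96.81)²) = √(46446.93936 + 900.66612) = 217.595 km
M3–M7: √((0.548·111.32)² + (0.453·96.81)²) = √(3721.40993 + 1923.25489) = 75.131 km
M4–M5: √((0.030·111.32)² + (0.165·96.81)²) = √(11.15293 + 255.15749) = 16.319 km
M4–M6: √((-0.853·111.32)² + (-0.675·96.81)²) = √(9016.63434 + 4270.19774) = 115.269 km
M4–M7: √((1.631·111.32)² + (0.088·96.81)²) = √(32965.09392 + 72.57813) = 181.763 km
M5–M6: √((-0.883·111.32)² + (-0.840·96.81)²) = √(9662.01712 + 6613.00746) = 127.574 km
M5–M7: √((1.601·111.32)² + (-0.077·96.81)²) = √(31763.55179 + 55.56763) = 178.379 km
M6–M7: √((2.484·111.32)² + (0.763·96.81)²) = √(76462.69100 + 5456.19039) = 286.215 km
Closest pair: M4–M5 at 16.319 km.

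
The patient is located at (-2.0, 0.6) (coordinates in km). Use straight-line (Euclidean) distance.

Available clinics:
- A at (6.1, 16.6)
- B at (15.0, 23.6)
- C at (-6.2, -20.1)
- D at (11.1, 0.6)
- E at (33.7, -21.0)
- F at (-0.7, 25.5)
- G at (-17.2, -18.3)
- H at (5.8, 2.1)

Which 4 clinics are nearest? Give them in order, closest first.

Distances from (-2.0, 0.6):
A: 17.9 km
B: 28.6 km
C: 21.1 km
D: 13.1 km
E: 41.7 km
F: 24.9 km
G: 24.3 km
H: 7.9 km
Sorted: H (7.9 km) < D (13.1 km) < A (17.9 km) < C (21.1 km) < G (24.3 km) < F (24.9 km) < …

H, D, A, C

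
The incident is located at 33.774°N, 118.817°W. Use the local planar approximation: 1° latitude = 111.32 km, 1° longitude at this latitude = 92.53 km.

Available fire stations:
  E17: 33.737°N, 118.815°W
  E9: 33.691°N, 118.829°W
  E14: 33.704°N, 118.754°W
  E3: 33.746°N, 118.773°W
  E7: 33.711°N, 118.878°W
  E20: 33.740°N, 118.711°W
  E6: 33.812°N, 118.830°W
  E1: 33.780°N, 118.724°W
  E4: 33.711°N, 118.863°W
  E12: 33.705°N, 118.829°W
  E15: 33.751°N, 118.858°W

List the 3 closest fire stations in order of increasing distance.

Distances from 33.774°N, 118.817°W:
E17: 4.123 km
E9: 9.306 km
E14: 9.732 km
E3: 5.127 km
E7: 9.002 km
E20: 10.513 km
E6: 4.398 km
E1: 8.631 km
E4: 8.204 km
E12: 7.761 km
E15: 4.577 km
Sorted: E17 (4.123 km) < E6 (4.398 km) < E15 (4.577 km) < E3 (5.127 km) < E12 (7.761 km) < …

E17, E6, E15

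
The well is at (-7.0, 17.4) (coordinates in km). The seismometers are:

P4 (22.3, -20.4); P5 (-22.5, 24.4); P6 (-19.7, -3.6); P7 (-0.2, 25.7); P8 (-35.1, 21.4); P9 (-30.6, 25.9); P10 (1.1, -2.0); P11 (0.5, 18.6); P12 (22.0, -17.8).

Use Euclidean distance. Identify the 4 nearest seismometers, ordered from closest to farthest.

P11, P7, P5, P10

Distances from (-7.0, 17.4):
P4: √((29.3)² + (-37.8)²) = √(858.490 + 1428.840) = 47.8 km
P5: √((-15.5)² + (7.0)²) = √(240.250 + 49.000) = 17.0 km
P6: √((-12.7)² + (-21.0)²) = √(161.290 + 441.000) = 24.5 km
P7: √((6.8)² + (8.3)²) = √(46.240 + 68.890) = 10.7 km
P8: √((-28.1)² + (4.0)²) = √(789.610 + 16.000) = 28.4 km
P9: √((-23.6)² + (8.5)²) = √(556.960 + 72.250) = 25.1 km
P10: √((8.1)² + (-19.4)²) = √(65.610 + 376.360) = 21.0 km
P11: √((7.5)² + (1.2)²) = √(56.250 + 1.440) = 7.6 km
P12: √((29.0)² + (-35.2)²) = √(841.000 + 1239.040) = 45.6 km
Sorted: P11 (7.6 km) < P7 (10.7 km) < P5 (17.0 km) < P10 (21.0 km) < P6 (24.5 km) < P9 (25.1 km) < …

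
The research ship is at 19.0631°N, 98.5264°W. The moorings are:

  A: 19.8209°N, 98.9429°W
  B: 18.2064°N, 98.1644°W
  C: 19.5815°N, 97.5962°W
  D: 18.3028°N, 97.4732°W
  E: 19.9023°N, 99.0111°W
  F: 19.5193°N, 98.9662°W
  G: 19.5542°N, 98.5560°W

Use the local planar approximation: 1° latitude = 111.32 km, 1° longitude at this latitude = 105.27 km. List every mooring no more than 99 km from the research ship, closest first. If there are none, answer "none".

G, F, A

Distances from 19.0631°N, 98.5264°W:
A: √((0.7578·111.32)² + (-0.4165·105.27)²) = √(7116.322104 + 1922.380079) = 95.0721 km
B: √((-0.8567·111.32)² + (0.3620·105.27)²) = √(9095.025669 + 1452.199848) = 102.6997 km
C: √((0.5184·111.32)² + (0.9302·105.27)²) = √(3330.246504 + 9588.748244) = 113.6618 km
D: √((-0.7603·111.32)² + (1.0532·105.27)²) = √(7163.353382 + 12292.237613) = 139.4833 km
E: √((0.8392·111.32)² + (-0.4847·105.27)²) = √(8727.248569 + 2603.486232) = 106.4459 km
F: √((0.4562·111.32)² + (-0.4398·105.27)²) = √(2579.033345 + 2143.481285) = 68.7206 km
G: √((0.4911·111.32)² + (-0.0296·105.27)²) = √(2988.727114 + 9.709406) = 54.7580 km
Threshold 99 km: G (54.7580 km), F (68.7206 km), A (95.0721 km) are within range.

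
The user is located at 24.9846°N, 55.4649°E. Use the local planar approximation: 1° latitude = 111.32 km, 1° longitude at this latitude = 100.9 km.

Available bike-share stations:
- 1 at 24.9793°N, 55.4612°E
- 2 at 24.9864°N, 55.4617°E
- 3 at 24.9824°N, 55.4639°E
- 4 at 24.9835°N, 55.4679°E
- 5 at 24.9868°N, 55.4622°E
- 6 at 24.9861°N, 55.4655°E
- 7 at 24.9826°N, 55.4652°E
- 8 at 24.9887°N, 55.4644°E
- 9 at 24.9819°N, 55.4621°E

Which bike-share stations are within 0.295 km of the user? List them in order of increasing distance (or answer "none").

6, 7, 3

Distances from 24.9846°N, 55.4649°E:
1: √((-0.0053·111.32)² + (-0.0037·100.9)²) = √(0.348095 + 0.139375) = 0.6982 km
2: √((0.0018·111.32)² + (-0.0032·100.9)²) = √(0.040151 + 0.104251) = 0.3800 km
3: √((-0.0022·111.32)² + (-0.0010·100.9)²) = √(0.059978 + 0.010181) = 0.2649 km
4: √((-0.0011·111.32)² + (0.0030·100.9)²) = √(0.014994 + 0.091627) = 0.3265 km
5: √((0.0022·111.32)² + (-0.0027·100.9)²) = √(0.059978 + 0.074218) = 0.3663 km
6: √((0.0015·111.32)² + (0.0006·100.9)²) = √(0.027882 + 0.003665) = 0.1776 km
7: √((-0.0020·111.32)² + (0.0003·100.9)²) = √(0.049569 + 0.000916) = 0.2247 km
8: √((0.0041·111.32)² + (-0.0005·100.9)²) = √(0.208312 + 0.002545) = 0.4592 km
9: √((-0.0027·111.32)² + (-0.0028·100.9)²) = √(0.090339 + 0.079818) = 0.4125 km
Threshold 0.295 km: 6 (0.1776 km), 7 (0.2247 km), 3 (0.2649 km) are within range.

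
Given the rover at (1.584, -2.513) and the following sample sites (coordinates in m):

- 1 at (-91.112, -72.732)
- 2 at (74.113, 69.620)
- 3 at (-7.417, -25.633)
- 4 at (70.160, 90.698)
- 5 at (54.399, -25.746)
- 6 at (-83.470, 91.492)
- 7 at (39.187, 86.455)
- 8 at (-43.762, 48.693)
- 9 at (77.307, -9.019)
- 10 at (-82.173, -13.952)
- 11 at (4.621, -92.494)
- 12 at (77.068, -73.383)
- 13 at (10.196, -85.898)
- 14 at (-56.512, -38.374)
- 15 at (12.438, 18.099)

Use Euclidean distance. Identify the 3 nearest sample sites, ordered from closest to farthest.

15, 3, 5

Distances from (1.584, -2.513):
1: √((-92.696)² + (-70.219)²) = √(8592.54842 + 4930.70796) = 116.290 m
2: √((72.529)² + (72.133)²) = √(5260.45584 + 5203.16969) = 102.292 m
3: √((-9.001)² + (-23.120)²) = √(81.01800 + 534.53440) = 24.810 m
4: √((68.576)² + (93.211)²) = √(4702.66778 + 8688.29052) = 115.719 m
5: √((52.815)² + (-23.233)²) = √(2789.42422 + 539.77229) = 57.699 m
6: √((-85.054)² + (94.005)²) = √(7234.18292 + 8836.94003) = 126.772 m
7: √((37.603)² + (88.968)²) = √(1413.98561 + 7915.30502) = 96.588 m
8: √((-45.346)² + (51.206)²) = √(2056.25972 + 2622.05444) = 68.398 m
9: √((75.723)² + (-6.506)²) = √(5733.97273 + 42.32804) = 76.002 m
10: √((-83.757)² + (-11.439)²) = √(7015.23505 + 130.85072) = 84.535 m
11: √((3.037)² + (-89.981)²) = √(9.22337 + 8096.58036) = 90.032 m
12: √((75.484)² + (-70.870)²) = √(5697.83426 + 5022.55690) = 103.539 m
13: √((8.612)² + (-83.385)²) = √(74.16654 + 6953.05822) = 83.829 m
14: √((-58.096)² + (-35.861)²) = √(3375.14522 + 1286.01132) = 68.273 m
15: √((10.854)² + (20.612)²) = √(117.80932 + 424.85454) = 23.295 m
Sorted: 15 (23.295 m) < 3 (24.810 m) < 5 (57.699 m) < 14 (68.273 m) < 8 (68.398 m) < …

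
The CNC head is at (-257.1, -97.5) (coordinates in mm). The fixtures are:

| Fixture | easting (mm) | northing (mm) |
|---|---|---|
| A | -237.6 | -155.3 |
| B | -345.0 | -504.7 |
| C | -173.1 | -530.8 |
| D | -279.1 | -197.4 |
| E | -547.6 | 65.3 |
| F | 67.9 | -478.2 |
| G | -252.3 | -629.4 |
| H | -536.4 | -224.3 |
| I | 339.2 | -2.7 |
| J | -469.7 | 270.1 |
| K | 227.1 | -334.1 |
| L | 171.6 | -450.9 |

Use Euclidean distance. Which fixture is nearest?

A

Distances from (-257.1, -97.5):
A: 61.0 mm
B: 416.6 mm
C: 441.4 mm
D: 102.3 mm
E: 333.0 mm
F: 500.6 mm
G: 531.9 mm
H: 306.7 mm
I: 603.8 mm
J: 424.7 mm
K: 538.9 mm
L: 555.6 mm
Minimum: A at 61.0 mm.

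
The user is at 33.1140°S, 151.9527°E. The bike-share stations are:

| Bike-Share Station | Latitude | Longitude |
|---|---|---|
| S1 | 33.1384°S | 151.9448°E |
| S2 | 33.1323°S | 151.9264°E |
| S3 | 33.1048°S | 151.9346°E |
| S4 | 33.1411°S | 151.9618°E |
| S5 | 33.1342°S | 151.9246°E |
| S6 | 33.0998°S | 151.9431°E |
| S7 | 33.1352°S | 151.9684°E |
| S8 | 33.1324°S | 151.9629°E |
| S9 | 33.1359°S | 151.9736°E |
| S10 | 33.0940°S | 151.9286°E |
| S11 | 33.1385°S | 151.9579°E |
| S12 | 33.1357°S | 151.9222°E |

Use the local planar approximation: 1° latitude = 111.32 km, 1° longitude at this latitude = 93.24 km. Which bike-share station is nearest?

Distances from 33.1140°S, 151.9527°E:
S1: 2.8143 km
S2: 3.1880 km
S3: 1.9741 km
S4: 3.1338 km
S5: 3.4527 km
S6: 1.8166 km
S7: 2.7771 km
S8: 2.2583 km
S9: 3.1210 km
S10: 3.1633 km
S11: 2.7701 km
S12: 3.7313 km
Minimum: S6 at 1.8166 km.

S6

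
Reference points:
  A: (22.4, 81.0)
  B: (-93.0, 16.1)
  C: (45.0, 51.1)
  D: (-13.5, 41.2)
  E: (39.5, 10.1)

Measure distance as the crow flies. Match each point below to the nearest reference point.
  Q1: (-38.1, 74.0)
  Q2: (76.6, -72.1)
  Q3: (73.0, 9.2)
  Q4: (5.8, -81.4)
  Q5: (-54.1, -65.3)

Q1 at (-38.1, 74.0):
  A: 60.90
  B: 79.79
  C: 86.20
  D: 41.00
  E: 100.52
  → nearest: D (41.00)
Q2 at (76.6, -72.1):
  A: 162.41
  B: 191.16
  C: 127.19
  D: 144.76
  E: 90.18
  → nearest: E (90.18)
Q3 at (73.0, 9.2):
  A: 87.84
  B: 166.14
  C: 50.39
  D: 92.23
  E: 33.51
  → nearest: E (33.51)
Q4 at (5.8, -81.4):
  A: 163.25
  B: 138.81
  C: 138.18
  D: 124.11
  E: 97.51
  → nearest: E (97.51)
Q5 at (-54.1, -65.3):
  A: 165.09
  B: 90.22
  C: 152.87
  D: 113.98
  E: 120.19
  → nearest: B (90.22)

Q1→D; Q2→E; Q3→E; Q4→E; Q5→B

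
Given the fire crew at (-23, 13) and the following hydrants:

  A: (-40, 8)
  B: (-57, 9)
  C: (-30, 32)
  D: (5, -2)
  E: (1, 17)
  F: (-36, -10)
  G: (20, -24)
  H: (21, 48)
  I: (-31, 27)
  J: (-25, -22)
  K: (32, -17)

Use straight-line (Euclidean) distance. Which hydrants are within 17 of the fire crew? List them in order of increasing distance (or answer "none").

Distances from (-23, 13):
A: 17.7
B: 34.2
C: 20.2
D: 31.8
E: 24.3
F: 26.4
G: 56.7
H: 56.2
I: 16.1
J: 35.1
K: 62.6
Threshold 17: I (16.1) is within range.

I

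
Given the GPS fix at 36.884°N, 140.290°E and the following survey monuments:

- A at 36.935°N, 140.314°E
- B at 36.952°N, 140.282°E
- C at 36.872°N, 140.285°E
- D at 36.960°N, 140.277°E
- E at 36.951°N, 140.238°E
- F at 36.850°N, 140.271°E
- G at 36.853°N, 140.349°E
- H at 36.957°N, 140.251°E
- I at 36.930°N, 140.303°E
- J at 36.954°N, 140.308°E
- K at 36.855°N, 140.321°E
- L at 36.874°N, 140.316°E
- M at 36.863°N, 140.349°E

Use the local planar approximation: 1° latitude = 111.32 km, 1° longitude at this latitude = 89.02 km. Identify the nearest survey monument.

C

Distances from 36.884°N, 140.290°E:
A: √((0.051·111.32)² + (0.024·89.02)²) = √(32.23196 + 4.56455) = 6.066 km
B: √((0.068·111.32)² + (-0.008·89.02)²) = √(57.30127 + 0.50717) = 7.603 km
C: √((-0.012·111.32)² + (-0.005·89.02)²) = √(1.78447 + 0.19811) = 1.408 km
D: √((0.076·111.32)² + (-0.013·89.02)²) = √(71.57701 + 1.33925) = 8.539 km
E: √((0.067·111.32)² + (-0.052·89.02)²) = √(55.62833 + 21.42801) = 8.778 km
F: √((-0.034·111.32)² + (-0.019·89.02)²) = √(14.32532 + 2.86077) = 4.146 km
G: √((-0.031·111.32)² + (0.059·89.02)²) = √(11.90885 + 27.58539) = 6.284 km
H: √((0.073·111.32)² + (-0.039·89.02)²) = √(66.03773 + 12.05326) = 8.837 km
I: √((0.046·111.32)² + (0.013·89.02)²) = √(26.22177 + 1.33925) = 5.250 km
J: √((0.070·111.32)² + (0.018·89.02)²) = √(60.72150 + 2.56756) = 7.955 km
K: √((-0.029·111.32)² + (0.031·89.02)²) = √(10.42179 + 7.61550) = 4.247 km
L: √((-0.010·111.32)² + (0.026·89.02)²) = √(1.23921 + 5.35700) = 2.568 km
M: √((-0.021·111.32)² + (0.059·89.02)²) = √(5.46493 + 27.58539) = 5.749 km
Minimum: C at 1.408 km.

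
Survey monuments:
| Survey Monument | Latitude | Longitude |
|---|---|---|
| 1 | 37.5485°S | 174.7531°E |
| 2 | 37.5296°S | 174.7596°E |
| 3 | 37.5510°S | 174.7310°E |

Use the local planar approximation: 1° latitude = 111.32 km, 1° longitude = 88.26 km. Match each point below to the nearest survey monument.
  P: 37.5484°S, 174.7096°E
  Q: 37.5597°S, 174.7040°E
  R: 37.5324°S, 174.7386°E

P→3; Q→3; R→2

P at 37.5484°S, 174.7096°E:
  1: 3.8393 km
  2: 4.8841 km
  3: 1.9108 km
  → nearest: 3 (1.9108 km)
Q at 37.5597°S, 174.7040°E:
  1: 4.5094 km
  2: 5.9421 km
  3: 2.5723 km
  → nearest: 3 (2.5723 km)
R at 37.5324°S, 174.7386°E:
  1: 2.2023 km
  2: 1.8795 km
  3: 2.1765 km
  → nearest: 2 (1.8795 km)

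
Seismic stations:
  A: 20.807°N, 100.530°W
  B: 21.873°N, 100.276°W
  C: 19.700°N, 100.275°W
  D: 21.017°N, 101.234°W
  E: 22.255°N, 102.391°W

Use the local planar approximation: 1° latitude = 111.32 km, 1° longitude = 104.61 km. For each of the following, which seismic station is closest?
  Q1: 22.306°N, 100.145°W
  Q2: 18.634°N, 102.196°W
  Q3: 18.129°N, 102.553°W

Q1→B; Q2→C; Q3→C

Q1 at 22.306°N, 100.145°W:
  A: 171.660 km
  B: 50.112 km
  C: 290.418 km
  D: 183.215 km
  E: 235.023 km
  → nearest: B (50.112 km)
Q2 at 18.634°N, 102.196°W:
  A: 298.142 km
  B: 412.733 km
  C: 233.378 km
  D: 283.723 km
  E: 403.606 km
  → nearest: C (233.378 km)
Q3 at 18.129°N, 102.553°W:
  A: 365.593 km
  B: 480.047 km
  C: 295.587 km
  D: 349.851 km
  E: 459.619 km
  → nearest: C (295.587 km)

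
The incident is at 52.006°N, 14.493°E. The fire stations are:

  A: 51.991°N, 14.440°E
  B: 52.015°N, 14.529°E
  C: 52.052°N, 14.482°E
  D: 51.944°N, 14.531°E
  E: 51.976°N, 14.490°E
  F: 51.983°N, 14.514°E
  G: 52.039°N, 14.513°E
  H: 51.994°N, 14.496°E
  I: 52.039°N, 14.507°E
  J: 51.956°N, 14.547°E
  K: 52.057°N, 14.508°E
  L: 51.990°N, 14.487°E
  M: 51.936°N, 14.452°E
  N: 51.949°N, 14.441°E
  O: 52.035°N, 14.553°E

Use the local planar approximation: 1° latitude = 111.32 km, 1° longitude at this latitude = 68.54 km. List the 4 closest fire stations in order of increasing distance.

H, L, B, F

Distances from 52.006°N, 14.493°E:
A: √((-0.015·111.32)² + (-0.053·68.54)²) = √(2.78823 + 13.19593) = 3.998 km
B: √((0.009·111.32)² + (0.036·68.54)²) = √(1.00376 + 6.08826) = 2.663 km
C: √((0.046·111.32)² + (-0.011·68.54)²) = √(26.22177 + 0.56843) = 5.176 km
D: √((-0.062·111.32)² + (0.038·68.54)²) = √(47.63540 + 6.78352) = 7.377 km
E: √((-0.030·111.32)² + (-0.003·68.54)²) = √(11.15293 + 0.04228) = 3.346 km
F: √((-0.023·111.32)² + (0.021·68.54)²) = √(6.55544 + 2.07170) = 2.937 km
G: √((0.033·111.32)² + (0.020·68.54)²) = √(13.49504 + 1.87909) = 3.921 km
H: √((-0.012·111.32)² + (0.003·68.54)²) = √(1.78447 + 0.04228) = 1.352 km
I: √((0.033·111.32)² + (0.014·68.54)²) = √(13.49504 + 0.92076) = 3.797 km
J: √((-0.050·111.32)² + (0.054·68.54)²) = √(30.98036 + 13.69859) = 6.684 km
K: √((0.051·111.32)² + (0.015·68.54)²) = √(32.23196 + 1.05699) = 5.770 km
L: √((-0.016·111.32)² + (-0.006·68.54)²) = √(3.17239 + 0.16912) = 1.828 km
M: √((-0.070·111.32)² + (-0.041·68.54)²) = √(60.72150 + 7.89689) = 8.284 km
N: √((-0.057·111.32)² + (-0.052·68.54)²) = √(40.26207 + 12.70267) = 7.278 km
O: √((0.029·111.32)² + (0.060·68.54)²) = √(10.42179 + 16.91183) = 5.228 km
Sorted: H (1.352 km) < L (1.828 km) < B (2.663 km) < F (2.937 km) < E (3.346 km) < I (3.797 km) < …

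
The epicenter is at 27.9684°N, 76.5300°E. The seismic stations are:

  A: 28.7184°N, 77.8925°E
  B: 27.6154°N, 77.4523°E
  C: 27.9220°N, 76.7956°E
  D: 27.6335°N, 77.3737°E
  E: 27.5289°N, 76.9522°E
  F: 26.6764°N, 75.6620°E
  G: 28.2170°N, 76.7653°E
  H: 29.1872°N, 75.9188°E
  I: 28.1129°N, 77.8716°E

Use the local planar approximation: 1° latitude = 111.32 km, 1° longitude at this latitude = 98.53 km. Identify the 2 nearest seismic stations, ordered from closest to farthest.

C, G

Distances from 27.9684°N, 76.5300°E:
A: 158.0913 km
B: 99.0065 km
C: 26.6744 km
D: 91.1067 km
E: 64.2198 km
F: 167.3324 km
G: 36.1021 km
H: 148.4413 km
I: 133.1630 km
Sorted: C (26.6744 km) < G (36.1021 km) < E (64.2198 km) < D (91.1067 km) < …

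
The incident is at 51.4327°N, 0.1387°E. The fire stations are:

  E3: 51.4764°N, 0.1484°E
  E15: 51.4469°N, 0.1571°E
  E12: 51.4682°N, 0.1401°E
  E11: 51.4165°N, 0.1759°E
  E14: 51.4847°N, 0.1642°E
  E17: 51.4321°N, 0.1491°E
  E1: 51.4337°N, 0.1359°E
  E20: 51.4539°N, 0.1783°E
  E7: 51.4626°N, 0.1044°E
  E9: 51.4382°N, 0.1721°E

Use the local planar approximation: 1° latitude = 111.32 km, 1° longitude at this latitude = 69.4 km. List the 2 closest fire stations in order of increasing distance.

E1, E17

Distances from 51.4327°N, 0.1387°E:
E3: 4.9110 km
E15: 2.0321 km
E12: 3.9531 km
E11: 3.1492 km
E14: 6.0531 km
E17: 0.7248 km
E1: 0.2239 km
E20: 3.6225 km
E7: 4.0921 km
E9: 2.3975 km
Sorted: E1 (0.2239 km) < E17 (0.7248 km) < E15 (2.0321 km) < E9 (2.3975 km) < …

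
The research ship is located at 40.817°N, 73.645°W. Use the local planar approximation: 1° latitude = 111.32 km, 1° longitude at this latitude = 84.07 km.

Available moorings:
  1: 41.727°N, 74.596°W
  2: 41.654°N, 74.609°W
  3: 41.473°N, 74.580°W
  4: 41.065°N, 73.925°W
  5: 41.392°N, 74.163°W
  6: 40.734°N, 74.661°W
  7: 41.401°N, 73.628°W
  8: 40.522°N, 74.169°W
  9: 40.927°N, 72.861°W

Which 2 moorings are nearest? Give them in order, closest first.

Distances from 40.817°N, 73.645°W:
1: √((0.910·111.32)² + (-0.951·84.07)²) = √(10261.93312 + 6392.09364) = 129.050 km
2: √((0.837·111.32)² + (-0.964·84.07)²) = √(8681.55081 + 6568.04565) = 123.489 km
3: √((0.656·111.32)² + (-0.935·84.07)²) = √(5332.78499 + 6178.81677) = 107.292 km
4: √((0.248·111.32)² + (-0.280·84.07)²) = √(762.16633 + 554.11277) = 36.281 km
5: √((0.575·111.32)² + (-0.518·84.07)²) = √(4097.15208 + 1896.45095) = 77.418 km
6: √((-0.083·111.32)² + (-1.016·84.07)²) = √(85.36947 + 7295.74272) = 85.913 km
7: √((0.584·111.32)² + (0.017·84.07)²) = √(4226.41452 + 2.04258) = 65.027 km
8: √((-0.295·111.32)² + (-0.524·84.07)²) = √(1078.42619 + 1940.63862) = 54.946 km
9: √((0.110·111.32)² + (0.784·84.07)²) = √(149.94492 + 4344.24410) = 67.039 km
Sorted: 4 (36.281 km) < 8 (54.946 km) < 7 (65.027 km) < 9 (67.039 km) < …

4, 8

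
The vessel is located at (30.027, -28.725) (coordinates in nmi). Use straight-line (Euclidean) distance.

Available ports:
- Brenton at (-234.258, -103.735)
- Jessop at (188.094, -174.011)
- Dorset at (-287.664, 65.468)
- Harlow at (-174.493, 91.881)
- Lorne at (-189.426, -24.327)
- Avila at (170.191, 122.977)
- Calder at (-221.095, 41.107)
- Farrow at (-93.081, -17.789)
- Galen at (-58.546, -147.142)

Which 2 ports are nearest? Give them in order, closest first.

Farrow, Galen

Distances from (30.027, -28.725):
Brenton: √((-264.285)² + (-75.010)²) = √(69846.56123 + 5626.50010) = 274.724 nmi
Jessop: √((158.067)² + (-145.286)²) = √(24985.17649 + 21108.02180) = 214.693 nmi
Dorset: √((-317.691)² + (94.193)²) = √(100927.57148 + 8872.32125) = 331.361 nmi
Harlow: √((-204.520)² + (120.606)²) = √(41828.43040 + 14545.80724) = 237.433 nmi
Lorne: √((-219.453)² + (4.398)²) = √(48159.61921 + 19.34240) = 219.497 nmi
Avila: √((140.164)² + (151.702)²) = √(19645.94690 + 23013.49680) = 206.542 nmi
Calder: √((-251.122)² + (69.832)²) = √(63062.25888 + 4876.50822) = 260.651 nmi
Farrow: √((-123.108)² + (10.936)²) = √(15155.57966 + 119.59610) = 123.593 nmi
Galen: √((-88.573)² + (-118.417)²) = √(7845.17633 + 14022.58589) = 147.878 nmi
Sorted: Farrow (123.593 nmi) < Galen (147.878 nmi) < Avila (206.542 nmi) < Jessop (214.693 nmi) < …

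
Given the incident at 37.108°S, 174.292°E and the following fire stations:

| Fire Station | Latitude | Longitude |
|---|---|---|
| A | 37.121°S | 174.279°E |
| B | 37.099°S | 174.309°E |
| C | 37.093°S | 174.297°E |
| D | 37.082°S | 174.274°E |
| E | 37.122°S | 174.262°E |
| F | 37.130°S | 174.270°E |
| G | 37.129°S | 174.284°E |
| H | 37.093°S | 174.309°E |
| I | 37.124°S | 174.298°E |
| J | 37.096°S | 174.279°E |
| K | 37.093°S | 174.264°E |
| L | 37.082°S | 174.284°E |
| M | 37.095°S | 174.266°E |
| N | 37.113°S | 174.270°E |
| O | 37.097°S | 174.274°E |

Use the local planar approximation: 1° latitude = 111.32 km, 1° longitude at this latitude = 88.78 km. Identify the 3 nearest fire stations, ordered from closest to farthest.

C, J, B

Distances from 37.108°S, 174.292°E:
A: 1.851 km
B: 1.812 km
C: 1.728 km
D: 3.306 km
E: 3.086 km
F: 3.133 km
G: 2.443 km
H: 2.251 km
I: 1.859 km
J: 1.765 km
K: 2.995 km
L: 2.980 km
M: 2.724 km
N: 2.031 km
O: 2.013 km
Sorted: C (1.728 km) < J (1.765 km) < B (1.812 km) < A (1.851 km) < I (1.859 km) < …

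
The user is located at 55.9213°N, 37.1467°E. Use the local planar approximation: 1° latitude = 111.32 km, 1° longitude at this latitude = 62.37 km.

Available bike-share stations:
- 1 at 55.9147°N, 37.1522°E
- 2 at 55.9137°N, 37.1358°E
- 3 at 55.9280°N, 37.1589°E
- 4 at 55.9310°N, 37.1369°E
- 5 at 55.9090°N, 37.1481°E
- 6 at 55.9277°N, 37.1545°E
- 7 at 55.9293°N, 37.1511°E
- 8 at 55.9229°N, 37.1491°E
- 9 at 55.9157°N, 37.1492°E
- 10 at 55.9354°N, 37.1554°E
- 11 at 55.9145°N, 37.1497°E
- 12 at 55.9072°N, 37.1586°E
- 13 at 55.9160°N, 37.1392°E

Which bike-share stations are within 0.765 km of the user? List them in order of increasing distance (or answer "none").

Distances from 55.9213°N, 37.1467°E:
1: √((-0.0066·111.32)² + (0.0055·62.37)²) = √(0.539802 + 0.117673) = 0.8108 km
2: √((-0.0076·111.32)² + (-0.0109·62.37)²) = √(0.715770 + 0.462173) = 1.0853 km
3: √((0.0067·111.32)² + (0.0122·62.37)²) = √(0.556283 + 0.578990) = 1.0655 km
4: √((0.0097·111.32)² + (-0.0098·62.37)²) = √(1.165977 + 0.373597) = 1.2408 km
5: √((-0.0123·111.32)² + (0.0014·62.37)²) = √(1.874807 + 0.007624) = 1.3720 km
6: √((0.0064·111.32)² + (0.0078·62.37)²) = √(0.507582 + 0.236669) = 0.8627 km
7: √((0.0080·111.32)² + (0.0044·62.37)²) = √(0.793097 + 0.075311) = 0.9319 km
8: √((0.0016·111.32)² + (0.0024·62.37)²) = √(0.031724 + 0.022406) = 0.2327 km
9: √((-0.0056·111.32)² + (0.0025·62.37)²) = √(0.388618 + 0.024313) = 0.6426 km
10: √((0.0141·111.32)² + (0.0087·62.37)²) = √(2.463682 + 0.294435) = 1.6608 km
11: √((-0.0068·111.32)² + (0.0030·62.37)²) = √(0.573013 + 0.035010) = 0.7798 km
12: √((-0.0141·111.32)² + (0.0119·62.37)²) = √(2.463682 + 0.550865) = 1.7362 km
13: √((-0.0053·111.32)² + (-0.0075·62.37)²) = √(0.348095 + 0.218813) = 0.7529 km
Threshold 0.765 km: 8 (0.2327 km), 9 (0.6426 km), 13 (0.7529 km) are within range.

8, 9, 13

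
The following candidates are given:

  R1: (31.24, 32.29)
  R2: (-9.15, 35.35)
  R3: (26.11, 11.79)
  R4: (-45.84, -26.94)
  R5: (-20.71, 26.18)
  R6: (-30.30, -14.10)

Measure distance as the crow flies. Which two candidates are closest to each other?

Pairwise distances:
R1–R2: √((-40.39)² + (3.06)²) = √(1631.3521 + 9.3636) = 40.51
R1–R3: √((-5.13)² + (-20.50)²) = √(26.3169 + 420.2500) = 21.13
R1–R4: √((-77.08)² + (-59.23)²) = √(5941.3264 + 3508.1929) = 97.21
R1–R5: √((-51.95)² + (-6.11)²) = √(2698.8025 + 37.3321) = 52.31
R1–R6: √((-61.54)² + (-46.39)²) = √(3787.1716 + 2152.0321) = 77.07
R2–R3: √((35.26)² + (-23.56)²) = √(1243.2676 + 555.0736) = 42.41
R2–R4: √((-36.69)² + (-62.29)²) = √(1346.1561 + 3880.0441) = 72.29
R2–R5: √((-11.56)² + (-9.17)²) = √(133.6336 + 84.0889) = 14.76
R2–R6: √((-21.15)² + (-49.45)²) = √(447.3225 + 2445.3025) = 53.78
R3–R4: √((-71.95)² + (-38.73)²) = √(5176.8025 + 1500.0129) = 81.71
R3–R5: √((-46.82)² + (14.39)²) = √(2192.1124 + 207.0721) = 48.98
R3–R6: √((-56.41)² + (-25.89)²) = √(3182.0881 + 670.2921) = 62.07
R4–R5: √((25.13)² + (53.12)²) = √(631.5169 + 2821.7344) = 58.76
R4–R6: √((15.54)² + (12.84)²) = √(241.4916 + 164.8656) = 20.16
R5–R6: √((-9.59)² + (-40.28)²) = √(91.9681 + 1622.4784) = 41.41
Closest pair: R2–R5 at 14.76.

R2 and R5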